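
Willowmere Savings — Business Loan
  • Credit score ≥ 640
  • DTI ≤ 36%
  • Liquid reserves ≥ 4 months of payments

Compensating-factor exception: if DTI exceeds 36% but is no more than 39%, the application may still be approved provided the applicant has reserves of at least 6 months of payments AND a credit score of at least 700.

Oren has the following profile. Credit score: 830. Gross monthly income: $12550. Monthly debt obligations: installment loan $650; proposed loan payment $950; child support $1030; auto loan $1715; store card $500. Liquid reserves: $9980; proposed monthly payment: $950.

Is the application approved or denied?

Approved

Credit score 830 ≥ 640 (meets base)
Total debts = (650 + 950 + 1,030 + 1,715 + 500) = 4,845. DTI: 4,845 ÷ 12,550 = 38.6%, over the 36% base limit.
Liquid reserves cover 9,980/950 = 10.5 months — ≥ 4 required
38.6% falls in the override range (36%–39%), so the compensating-factor test applies.
Override check — reserves: 10.5 mo (ok); score: 830 (ok).
Both compensating conditions met → exception applies.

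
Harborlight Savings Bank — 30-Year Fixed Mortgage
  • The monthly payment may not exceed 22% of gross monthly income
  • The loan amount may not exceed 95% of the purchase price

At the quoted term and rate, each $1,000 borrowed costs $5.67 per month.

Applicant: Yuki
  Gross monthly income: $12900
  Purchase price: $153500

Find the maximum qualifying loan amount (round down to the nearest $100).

$145,800

Payment cap: 22% × $12,900 = $2,838/month.
At $5.67 per $1,000, that supports 2,838/5.67 × 1,000 ≈ $500,529 → $500,500.
LTV cap: 95% × $153,500 = $145,825 → $145,800.
Binding constraint: loan-to-value.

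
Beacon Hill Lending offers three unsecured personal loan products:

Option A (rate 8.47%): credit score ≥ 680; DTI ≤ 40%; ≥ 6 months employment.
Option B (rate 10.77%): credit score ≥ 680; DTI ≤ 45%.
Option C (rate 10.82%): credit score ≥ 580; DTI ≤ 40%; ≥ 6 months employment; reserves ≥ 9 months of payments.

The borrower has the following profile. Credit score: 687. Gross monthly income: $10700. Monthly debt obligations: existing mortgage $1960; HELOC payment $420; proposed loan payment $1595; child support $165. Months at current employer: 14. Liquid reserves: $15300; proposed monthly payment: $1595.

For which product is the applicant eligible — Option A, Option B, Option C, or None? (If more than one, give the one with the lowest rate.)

Option A

Total debts = (1,960 + 420 + 1,595 + 165) = 4,140; DTI = 4,140/10,700 = 38.7%.
Reserves = 15,300/1,595 = 9.6 months.
Option A: score 687 ≥ 680; DTI 38.7% ≤ 40%; employment 14 ≥ 6 mo → qualifies.
Option B: score 687 ≥ 680; DTI 38.7% ≤ 45% → qualifies.
Option C: score 687 ≥ 580; DTI 38.7% ≤ 40%; employment 14 ≥ 6 mo; reserves 9.6 ≥ 9 mo → qualifies.
Qualifying: Option A, Option B, Option C. Lowest rate is 8.47% → Option A.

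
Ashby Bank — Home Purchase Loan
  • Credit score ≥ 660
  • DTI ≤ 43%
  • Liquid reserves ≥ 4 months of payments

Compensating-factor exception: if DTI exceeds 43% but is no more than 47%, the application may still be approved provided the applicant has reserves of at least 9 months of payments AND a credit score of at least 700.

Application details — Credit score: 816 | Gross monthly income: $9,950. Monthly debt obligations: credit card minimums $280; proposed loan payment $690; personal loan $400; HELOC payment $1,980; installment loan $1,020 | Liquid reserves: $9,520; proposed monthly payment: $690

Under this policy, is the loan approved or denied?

Credit score 816 ≥ 660 (meets base)
Total debts = (280 + 690 + 400 + 1,980 + 1,020) = 4,370. DTI: 4,370 ÷ 9,950 = 43.9%, over the 43% base limit.
Reserves = 9,520/690 = 13.8 months ≥ 4
DTI 43.9% is within the 43%–47% exception band; checking compensating factors.
Override check — reserves: 13.8 mo (ok); score: 816 (ok).
Both compensating conditions met → exception applies.

Approved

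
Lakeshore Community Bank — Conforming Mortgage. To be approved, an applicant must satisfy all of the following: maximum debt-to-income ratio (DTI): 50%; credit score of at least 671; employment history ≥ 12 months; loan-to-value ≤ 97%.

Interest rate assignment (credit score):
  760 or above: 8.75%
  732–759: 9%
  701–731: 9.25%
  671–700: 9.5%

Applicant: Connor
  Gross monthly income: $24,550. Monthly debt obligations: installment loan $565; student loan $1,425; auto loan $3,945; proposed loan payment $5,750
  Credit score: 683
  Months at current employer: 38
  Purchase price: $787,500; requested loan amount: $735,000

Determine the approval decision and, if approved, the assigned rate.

Credit score 683 ≥ 671 (meets minimum)
LTV: 735,000 ÷ 787,500 = 93.3%, within 97% cap
Total monthly debts = (565 + 1,425 + 3,945 + 5,750) = 11,685. DTI = 11,685/24,550 = 47.6% ≤ 50%
Employment 38 ≥ 12 months
All requirements met. Score 683 falls in the 671–700 tier → 9.5%.

Approved at 9.5%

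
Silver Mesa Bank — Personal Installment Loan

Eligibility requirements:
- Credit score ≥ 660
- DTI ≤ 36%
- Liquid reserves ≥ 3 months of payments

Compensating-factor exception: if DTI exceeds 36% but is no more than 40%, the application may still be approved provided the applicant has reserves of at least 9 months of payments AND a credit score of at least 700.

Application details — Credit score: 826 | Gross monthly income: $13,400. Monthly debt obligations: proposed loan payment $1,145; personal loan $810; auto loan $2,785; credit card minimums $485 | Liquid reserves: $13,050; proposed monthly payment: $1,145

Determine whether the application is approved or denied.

Approved

Credit score 826 ≥ 660 (meets base)
Total debts = (1,145 + 810 + 2,785 + 485) = 5,225. DTI: 5,225 ÷ 13,400 = 39%, over the 36% base limit.
Reserves: 13,050 ÷ 1,145 = 11.4 months (meets 3-month minimum)
DTI 39% is within the 36%–40% exception band; checking compensating factors.
Reserves 11.4 ≥ 9 months; credit score 826 ≥ 700.
Both override conditions satisfied; DTI exception granted.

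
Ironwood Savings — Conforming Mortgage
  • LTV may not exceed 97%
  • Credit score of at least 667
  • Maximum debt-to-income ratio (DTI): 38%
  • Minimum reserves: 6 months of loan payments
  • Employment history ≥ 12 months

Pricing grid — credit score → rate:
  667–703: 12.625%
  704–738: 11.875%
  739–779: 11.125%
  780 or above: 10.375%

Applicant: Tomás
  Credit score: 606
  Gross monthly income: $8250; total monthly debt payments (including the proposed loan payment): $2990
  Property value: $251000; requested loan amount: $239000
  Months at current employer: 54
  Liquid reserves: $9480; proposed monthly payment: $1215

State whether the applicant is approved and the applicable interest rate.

Denied

Credit score 606 < 667 (below minimum)
Employment 54 ≥ 12 months
LTV: 239,000 ÷ 251,000 = 95.2%, within 97% cap
Reserves: 9,480 ÷ 1,215 = 7.8 months (meets 6-month minimum)
Debt-to-income = 2,990/8,250 = 36.2% — meets 38% limit
Not all requirements met → denied.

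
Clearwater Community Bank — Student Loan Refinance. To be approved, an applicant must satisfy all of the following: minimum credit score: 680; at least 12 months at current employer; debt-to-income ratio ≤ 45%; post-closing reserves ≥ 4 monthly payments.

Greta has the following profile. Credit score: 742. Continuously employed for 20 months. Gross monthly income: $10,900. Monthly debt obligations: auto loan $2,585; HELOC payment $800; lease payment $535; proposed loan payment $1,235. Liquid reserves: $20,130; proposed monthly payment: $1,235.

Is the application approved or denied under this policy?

Credit score 742 ≥ 680 (meets)
Employment 20 ≥ 12 months
Total monthly debts = (2,585 + 800 + 535 + 1,235) = 5,155. DTI: 5,155 ÷ 10,900 = 47.3%, exceeds the 45% cap
Reserves = 20,130/1,235 = 16.3 months ≥ 4
Fails on DTI.

Denied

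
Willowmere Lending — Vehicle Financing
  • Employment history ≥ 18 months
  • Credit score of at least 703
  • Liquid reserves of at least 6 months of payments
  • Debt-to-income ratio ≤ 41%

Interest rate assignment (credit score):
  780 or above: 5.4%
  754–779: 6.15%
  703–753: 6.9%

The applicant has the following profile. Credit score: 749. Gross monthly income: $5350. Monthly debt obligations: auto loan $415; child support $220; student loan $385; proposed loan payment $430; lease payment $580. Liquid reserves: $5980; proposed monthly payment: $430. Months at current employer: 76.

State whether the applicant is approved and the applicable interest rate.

Approved at 6.9%

Credit score 749 ≥ 703 (meets minimum)
Employment 76 ≥ 18 months
Total monthly debts = (415 + 220 + 385 + 430 + 580) = 2,030. Debt-to-income = 2,030/5,350 = 37.9% — meets 41% limit
Liquid reserves cover 5,980/430 = 13.9 months — ≥ 6 required
All requirements met. Score 749 falls in the 703–753 tier → 6.9%.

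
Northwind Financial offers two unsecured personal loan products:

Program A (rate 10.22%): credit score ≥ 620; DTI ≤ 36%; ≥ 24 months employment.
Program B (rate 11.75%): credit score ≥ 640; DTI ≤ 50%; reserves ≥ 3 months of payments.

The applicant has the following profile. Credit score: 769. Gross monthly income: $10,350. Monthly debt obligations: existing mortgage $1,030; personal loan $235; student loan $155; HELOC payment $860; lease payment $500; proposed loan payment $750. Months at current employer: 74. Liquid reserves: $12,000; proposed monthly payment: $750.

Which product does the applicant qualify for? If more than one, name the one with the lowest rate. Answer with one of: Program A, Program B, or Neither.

Total debts = (1,030 + 235 + 155 + 860 + 500 + 750) = 3,530; DTI = 3,530/10,350 = 34.1%.
Reserves = 12,000/750 = 16.0 months.
Program A: score 769 ≥ 620; DTI 34.1% ≤ 36%; employment 74 ≥ 24 mo → qualifies.
Program B: score 769 ≥ 640; DTI 34.1% ≤ 50%; reserves 16.0 ≥ 3 mo → qualifies.
Qualifying: Program A, Program B. Lowest rate is 10.22% → Program A.

Program A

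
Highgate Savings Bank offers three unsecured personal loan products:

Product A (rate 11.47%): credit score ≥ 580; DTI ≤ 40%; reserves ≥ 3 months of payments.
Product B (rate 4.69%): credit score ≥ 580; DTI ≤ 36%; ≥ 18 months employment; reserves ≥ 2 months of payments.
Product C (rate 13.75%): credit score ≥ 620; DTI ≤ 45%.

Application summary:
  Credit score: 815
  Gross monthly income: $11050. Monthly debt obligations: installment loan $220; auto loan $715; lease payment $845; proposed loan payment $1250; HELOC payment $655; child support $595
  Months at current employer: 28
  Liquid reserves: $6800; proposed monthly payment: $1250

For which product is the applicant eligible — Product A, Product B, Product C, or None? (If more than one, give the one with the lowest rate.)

Total debts = (220 + 715 + 845 + 1,250 + 655 + 595) = 4,280; DTI = 4,280/11,050 = 38.7%.
Reserves = 6,800/1,250 = 5.4 months.
Product A: score 815 ≥ 580; DTI 38.7% ≤ 40%; reserves 5.4 ≥ 3 mo → qualifies.
Product B: score 815 ≥ 580; DTI 38.7% > 36%; employment 28 ≥ 18 mo; reserves 5.4 ≥ 2 mo → does not qualify.
Product C: score 815 ≥ 620; DTI 38.7% ≤ 45% → qualifies.
Qualifying: Product A, Product C. Lowest rate is 11.47% → Product A.

Product A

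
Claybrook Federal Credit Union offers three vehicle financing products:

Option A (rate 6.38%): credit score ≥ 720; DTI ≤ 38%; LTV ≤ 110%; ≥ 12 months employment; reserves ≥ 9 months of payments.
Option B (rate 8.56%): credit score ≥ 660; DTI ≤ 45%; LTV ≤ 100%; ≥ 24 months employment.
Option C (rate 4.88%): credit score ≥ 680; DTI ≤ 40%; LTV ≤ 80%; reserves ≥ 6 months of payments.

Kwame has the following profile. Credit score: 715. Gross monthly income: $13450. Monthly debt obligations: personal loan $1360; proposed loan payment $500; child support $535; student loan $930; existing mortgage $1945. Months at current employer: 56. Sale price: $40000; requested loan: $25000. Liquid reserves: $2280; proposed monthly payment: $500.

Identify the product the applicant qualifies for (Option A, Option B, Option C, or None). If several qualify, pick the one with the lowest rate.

Option B

Total debts = (1,360 + 500 + 535 + 930 + 1,945) = 5,270; DTI = 5,270/13,450 = 39.2%.
LTV = 25,000/40,000 = 62.5%.
Reserves = 2,280/500 = 4.6 months.
Option A: score 715 < 720; DTI 39.2% > 38%; LTV 62.5% ≤ 110%; employment 56 ≥ 12 mo; reserves 4.6 < 9 mo → does not qualify.
Option B: score 715 ≥ 660; DTI 39.2% ≤ 45%; LTV 62.5% ≤ 100%; employment 56 ≥ 24 mo → qualifies.
Option C: score 715 ≥ 680; DTI 39.2% ≤ 40%; LTV 62.5% ≤ 80%; reserves 4.6 < 6 mo → does not qualify.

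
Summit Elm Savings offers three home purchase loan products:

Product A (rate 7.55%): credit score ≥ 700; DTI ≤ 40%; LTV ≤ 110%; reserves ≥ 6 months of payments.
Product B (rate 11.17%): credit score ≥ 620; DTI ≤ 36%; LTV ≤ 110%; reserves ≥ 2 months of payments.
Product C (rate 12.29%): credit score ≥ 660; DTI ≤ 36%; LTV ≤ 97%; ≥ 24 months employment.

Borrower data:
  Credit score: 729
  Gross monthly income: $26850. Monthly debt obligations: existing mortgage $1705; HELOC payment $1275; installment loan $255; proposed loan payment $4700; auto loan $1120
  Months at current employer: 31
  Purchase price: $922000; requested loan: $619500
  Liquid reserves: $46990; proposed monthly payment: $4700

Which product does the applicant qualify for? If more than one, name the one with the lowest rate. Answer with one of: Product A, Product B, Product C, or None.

Product A

Total debts = (1,705 + 1,275 + 255 + 4,700 + 1,120) = 9,055; DTI = 9,055/26,850 = 33.7%.
LTV = 619,500/922,000 = 67.2%.
Reserves = 46,990/4,700 = 10.0 months.
Product A: score 729 ≥ 700; DTI 33.7% ≤ 40%; LTV 67.2% ≤ 110%; reserves 10.0 ≥ 6 mo → qualifies.
Product B: score 729 ≥ 620; DTI 33.7% ≤ 36%; LTV 67.2% ≤ 110%; reserves 10.0 ≥ 2 mo → qualifies.
Product C: score 729 ≥ 660; DTI 33.7% ≤ 36%; LTV 67.2% ≤ 97%; employment 31 ≥ 24 mo → qualifies.
Qualifying: Product A, Product B, Product C. Lowest rate is 7.55% → Product A.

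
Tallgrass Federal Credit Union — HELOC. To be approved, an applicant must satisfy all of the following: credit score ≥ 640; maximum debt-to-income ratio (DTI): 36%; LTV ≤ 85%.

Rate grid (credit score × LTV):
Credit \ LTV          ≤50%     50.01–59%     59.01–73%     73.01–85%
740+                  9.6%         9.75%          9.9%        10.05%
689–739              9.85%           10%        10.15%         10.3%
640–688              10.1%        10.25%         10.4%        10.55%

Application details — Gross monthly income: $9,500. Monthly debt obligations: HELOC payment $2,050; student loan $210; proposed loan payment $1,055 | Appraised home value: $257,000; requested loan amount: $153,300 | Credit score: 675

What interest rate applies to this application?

Credit score 675 ≥ 640; Total monthly debts = (2,050 + 210 + 1,055) = 3,315. Debt-to-income = 3,315/9,500 = 34.9% — meets 36% limit
LTV = 153,300/257,000 = 59.6% ≤ 85%
Score 675 is in the 640–688 band; LTV 59.6% is in the 59.01–73% band → 10.4%.

10.4%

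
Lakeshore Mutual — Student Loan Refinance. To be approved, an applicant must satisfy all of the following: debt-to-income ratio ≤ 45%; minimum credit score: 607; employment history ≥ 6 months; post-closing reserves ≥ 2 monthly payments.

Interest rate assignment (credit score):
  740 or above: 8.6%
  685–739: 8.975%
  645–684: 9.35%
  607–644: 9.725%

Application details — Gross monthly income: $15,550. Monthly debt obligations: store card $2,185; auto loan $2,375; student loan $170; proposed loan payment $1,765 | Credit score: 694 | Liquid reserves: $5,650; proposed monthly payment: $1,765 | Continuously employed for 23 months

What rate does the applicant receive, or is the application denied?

Approved at 8.975%

Credit score 694 ≥ 607 (meets minimum)
Total monthly debts = (2,185 + 2,375 + 170 + 1,765) = 6,495. DTI = 6,495/15,550 = 41.8% ≤ 45%
Employment 23 ≥ 6 months
Reserves: 5,650 ÷ 1,765 = 3.2 months (meets 2-month minimum)
All requirements met. Score 694 falls in the 685–739 tier → 8.975%.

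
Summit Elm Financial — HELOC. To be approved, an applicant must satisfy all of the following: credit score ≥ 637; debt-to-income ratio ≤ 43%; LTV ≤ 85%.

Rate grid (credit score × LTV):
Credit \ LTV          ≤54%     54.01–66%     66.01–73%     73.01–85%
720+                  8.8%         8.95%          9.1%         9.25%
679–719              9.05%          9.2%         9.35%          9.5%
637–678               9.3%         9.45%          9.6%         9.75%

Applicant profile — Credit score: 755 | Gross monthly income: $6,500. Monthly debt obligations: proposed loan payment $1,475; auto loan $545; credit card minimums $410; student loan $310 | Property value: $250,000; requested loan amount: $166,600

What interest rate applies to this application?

9.1%

Credit score 755 ≥ 637; Total monthly debts = (1,475 + 545 + 410 + 310) = 2,740. DTI: 2,740 ÷ 6,500 = 42.2%, within the 43% cap
LTV = 166,600/250,000 = 66.6% ≤ 85%
Score 755 is in the 720+ band; LTV 66.6% is in the 66.01–73% band → 9.1%.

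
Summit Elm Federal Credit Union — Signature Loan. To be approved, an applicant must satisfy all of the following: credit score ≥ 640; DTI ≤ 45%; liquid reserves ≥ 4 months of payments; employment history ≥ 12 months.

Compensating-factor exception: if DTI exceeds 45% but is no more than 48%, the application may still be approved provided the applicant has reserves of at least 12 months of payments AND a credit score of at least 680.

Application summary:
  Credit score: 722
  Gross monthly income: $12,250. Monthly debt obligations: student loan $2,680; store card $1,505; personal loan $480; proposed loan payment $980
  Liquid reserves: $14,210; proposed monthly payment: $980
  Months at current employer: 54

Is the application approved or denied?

Credit score 722 ≥ 640 (meets base)
Total debts = (2,680 + 1,505 + 480 + 980) = 5,645. DTI: 5,645 ÷ 12,250 = 46.1%, over the 45% base limit.
Reserves: 14,210 ÷ 980 = 14.5 months (meets 4-month minimum)
Employment 54 ≥ 12 months
DTI 46.1% is within the 45%–48% exception band; checking compensating factors.
Override check — reserves: 14.5 mo (ok); score: 722 (ok).
Both override conditions satisfied; DTI exception granted.

Approved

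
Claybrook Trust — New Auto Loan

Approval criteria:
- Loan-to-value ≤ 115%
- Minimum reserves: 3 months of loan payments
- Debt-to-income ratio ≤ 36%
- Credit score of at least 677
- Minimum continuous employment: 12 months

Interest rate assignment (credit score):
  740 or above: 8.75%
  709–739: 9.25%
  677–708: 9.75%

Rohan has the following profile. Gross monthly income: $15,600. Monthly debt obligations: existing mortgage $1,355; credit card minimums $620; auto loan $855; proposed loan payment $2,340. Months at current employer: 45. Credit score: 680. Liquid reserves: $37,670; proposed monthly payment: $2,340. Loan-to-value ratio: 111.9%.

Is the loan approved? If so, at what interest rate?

Credit score 680 ≥ 677 (meets minimum)
LTV 111.9% ≤ 115%
Employment 45 ≥ 12 months
Total monthly debts = (1,355 + 620 + 855 + 2,340) = 5,170. DTI = 5,170/15,600 = 33.1% ≤ 36%
Reserves = 37,670/2,340 = 16.1 months ≥ 3
All requirements met. Score 680 falls in the 677–708 tier → 9.75%.

Approved at 9.75%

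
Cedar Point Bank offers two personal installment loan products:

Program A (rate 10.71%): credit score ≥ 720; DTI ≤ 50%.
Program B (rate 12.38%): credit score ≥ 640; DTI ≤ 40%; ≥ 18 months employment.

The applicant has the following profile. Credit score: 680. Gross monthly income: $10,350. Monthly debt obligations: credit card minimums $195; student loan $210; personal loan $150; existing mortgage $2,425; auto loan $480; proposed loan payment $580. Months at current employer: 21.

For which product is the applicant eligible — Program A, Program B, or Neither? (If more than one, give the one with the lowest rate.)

Program B

Total debts = (195 + 210 + 150 + 2,425 + 480 + 580) = 4,040; DTI = 4,040/10,350 = 39%.
Program A: score 680 < 720; DTI 39% ≤ 50% → does not qualify.
Program B: score 680 ≥ 640; DTI 39% ≤ 40%; employment 21 ≥ 18 mo → qualifies.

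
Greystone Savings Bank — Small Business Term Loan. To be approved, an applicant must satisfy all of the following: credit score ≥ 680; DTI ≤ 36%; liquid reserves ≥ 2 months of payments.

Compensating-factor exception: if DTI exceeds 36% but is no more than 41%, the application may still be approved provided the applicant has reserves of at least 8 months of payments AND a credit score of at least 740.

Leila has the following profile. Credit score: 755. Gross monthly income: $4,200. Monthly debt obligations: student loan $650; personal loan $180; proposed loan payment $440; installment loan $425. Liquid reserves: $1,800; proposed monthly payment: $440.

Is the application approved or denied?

Denied

Credit score 755 ≥ 680 (meets base)
Total debts = (650 + 180 + 440 + 425) = 1,695. DTI: 1,695 ÷ 4,200 = 40.4%, over the 36% base limit.
Reserves = 1,800/440 = 4.1 months ≥ 2
40.4% falls in the override range (36%–41%), so the compensating-factor test applies.
Override check — reserves: 4.1 mo (short of 8); score: 755 (ok).
Override conditions not both satisfied; exception does not apply.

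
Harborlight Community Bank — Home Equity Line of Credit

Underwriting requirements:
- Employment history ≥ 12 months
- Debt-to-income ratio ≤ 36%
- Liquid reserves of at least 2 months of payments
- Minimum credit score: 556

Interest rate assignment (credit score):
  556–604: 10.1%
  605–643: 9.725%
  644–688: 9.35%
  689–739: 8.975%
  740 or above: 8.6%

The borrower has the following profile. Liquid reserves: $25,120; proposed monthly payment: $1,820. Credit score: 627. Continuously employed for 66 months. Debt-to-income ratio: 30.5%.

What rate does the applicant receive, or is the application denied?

Credit score 627 ≥ 556 (meets minimum)
Liquid reserves cover 25,120/1,820 = 13.8 months — ≥ 2 required
Employment 66 ≥ 12 months
Debt-to-income 30.5% vs 36% cap — pass
All requirements met. Score 627 falls in the 605–643 tier → 9.725%.

Approved at 9.725%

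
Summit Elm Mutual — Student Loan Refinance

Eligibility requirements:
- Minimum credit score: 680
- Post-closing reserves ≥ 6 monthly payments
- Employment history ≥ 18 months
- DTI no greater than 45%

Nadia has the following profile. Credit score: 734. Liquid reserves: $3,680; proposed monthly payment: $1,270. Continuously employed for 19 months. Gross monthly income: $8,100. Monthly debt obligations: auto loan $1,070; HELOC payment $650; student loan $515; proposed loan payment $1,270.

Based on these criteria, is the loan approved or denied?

Credit score 734 ≥ 680 (meets)
Reserves: 3,680 ÷ 1,270 = 2.9 months (below 6-month minimum)
Employment 19 ≥ 18 months
Total monthly debts = (1,070 + 650 + 515 + 1,270) = 3,505. DTI = 3,505/8,100 = 43.3% ≤ 45%
Fails on reserves.

Denied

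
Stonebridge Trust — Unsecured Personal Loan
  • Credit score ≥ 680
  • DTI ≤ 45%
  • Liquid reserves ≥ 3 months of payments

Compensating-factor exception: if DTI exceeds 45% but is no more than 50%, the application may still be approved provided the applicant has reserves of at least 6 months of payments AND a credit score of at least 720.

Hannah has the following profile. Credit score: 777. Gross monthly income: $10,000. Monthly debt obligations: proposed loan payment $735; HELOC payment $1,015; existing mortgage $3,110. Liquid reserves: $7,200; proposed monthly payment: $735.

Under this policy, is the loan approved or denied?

Approved

Credit score 777 ≥ 680 (meets base)
Total debts = (735 + 1,015 + 3,110) = 4,860. DTI: 4,860 ÷ 10,000 = 48.6%, over the 45% base limit.
Reserves = 7,200/735 = 9.8 months ≥ 3
DTI 48.6% is within the 45%–50% exception band; checking compensating factors.
Reserves 9.8 ≥ 6 months; credit score 777 ≥ 720.
Both override conditions satisfied; DTI exception granted.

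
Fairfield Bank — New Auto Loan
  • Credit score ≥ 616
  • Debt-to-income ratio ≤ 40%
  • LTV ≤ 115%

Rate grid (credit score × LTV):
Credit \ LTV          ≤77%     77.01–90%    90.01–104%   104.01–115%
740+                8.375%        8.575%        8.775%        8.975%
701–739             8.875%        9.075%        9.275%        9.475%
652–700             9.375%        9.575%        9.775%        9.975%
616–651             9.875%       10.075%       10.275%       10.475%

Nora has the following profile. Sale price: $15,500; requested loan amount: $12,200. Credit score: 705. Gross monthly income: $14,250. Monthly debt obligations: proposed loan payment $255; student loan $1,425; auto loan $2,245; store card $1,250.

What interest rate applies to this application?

Credit score 705 ≥ 616; Total monthly debts = (255 + 1,425 + 2,245 + 1,250) = 5,175. DTI: 5,175 ÷ 14,250 = 36.3%, within the 40% cap
LTV = 12,200/15,500 = 78.7% ≤ 115%
Row: 705 falls in 701–739. Column: 78.7% falls in 77.01–90%. Rate = 9.075%.

9.075%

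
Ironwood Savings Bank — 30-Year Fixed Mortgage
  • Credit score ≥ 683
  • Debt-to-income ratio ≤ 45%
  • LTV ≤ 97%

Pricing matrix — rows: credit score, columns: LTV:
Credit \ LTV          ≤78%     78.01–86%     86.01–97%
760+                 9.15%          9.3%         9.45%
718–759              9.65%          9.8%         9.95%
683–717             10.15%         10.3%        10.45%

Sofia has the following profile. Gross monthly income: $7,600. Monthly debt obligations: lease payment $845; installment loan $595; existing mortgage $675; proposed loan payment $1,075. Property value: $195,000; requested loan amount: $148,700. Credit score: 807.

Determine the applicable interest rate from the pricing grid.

9.15%

Credit score 807 ≥ 683; Total monthly debts = (845 + 595 + 675 + 1,075) = 3,190. DTI = 3,190/7,600 = 42% ≤ 45%
LTV = 148,700/195,000 = 76.3% ≤ 97%
Row: 807 falls in 760+. Column: 76.3% falls in ≤78%. Rate = 9.15%.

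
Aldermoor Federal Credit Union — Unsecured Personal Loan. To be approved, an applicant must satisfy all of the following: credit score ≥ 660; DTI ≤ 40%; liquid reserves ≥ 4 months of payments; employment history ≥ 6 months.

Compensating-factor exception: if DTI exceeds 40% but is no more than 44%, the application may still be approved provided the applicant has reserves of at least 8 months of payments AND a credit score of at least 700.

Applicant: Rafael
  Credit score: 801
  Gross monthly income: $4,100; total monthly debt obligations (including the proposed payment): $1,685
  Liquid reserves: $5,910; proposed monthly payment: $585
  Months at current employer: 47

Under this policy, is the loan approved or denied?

Approved

Credit score 801 ≥ 660 (meets base)
DTI = 1,685/4,100 = 41.1% > 40% — standard DTI limit exceeded.
Reserves: 5,910 ÷ 585 = 10.1 months (meets 4-month minimum)
Employment 47 ≥ 6 months
DTI 41.1% is within the 40%–44% exception band; checking compensating factors.
Override check — reserves: 10.1 mo (ok); score: 801 (ok).
Both compensating conditions met → exception applies.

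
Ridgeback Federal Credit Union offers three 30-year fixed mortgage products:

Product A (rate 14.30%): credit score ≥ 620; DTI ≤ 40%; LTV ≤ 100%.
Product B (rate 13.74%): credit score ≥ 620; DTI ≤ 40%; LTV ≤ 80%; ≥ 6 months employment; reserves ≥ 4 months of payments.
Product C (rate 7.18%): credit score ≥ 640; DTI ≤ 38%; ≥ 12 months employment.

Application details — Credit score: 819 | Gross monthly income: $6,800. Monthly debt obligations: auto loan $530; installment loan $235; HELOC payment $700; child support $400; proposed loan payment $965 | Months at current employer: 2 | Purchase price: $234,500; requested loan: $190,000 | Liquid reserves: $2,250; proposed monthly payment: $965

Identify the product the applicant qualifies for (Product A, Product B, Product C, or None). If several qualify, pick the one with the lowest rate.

None

Total debts = (530 + 235 + 700 + 400 + 965) = 2,830; DTI = 2,830/6,800 = 41.6%.
LTV = 190,000/234,500 = 81%.
Reserves = 2,250/965 = 2.3 months.
Product A: score 819 ≥ 620; DTI 41.6% > 40%; LTV 81% ≤ 100% → does not qualify.
Product B: score 819 ≥ 620; DTI 41.6% > 40%; LTV 81% > 80%; employment 2 < 6 mo; reserves 2.3 < 4 mo → does not qualify.
Product C: score 819 ≥ 640; DTI 41.6% > 38%; employment 2 < 12 mo → does not qualify.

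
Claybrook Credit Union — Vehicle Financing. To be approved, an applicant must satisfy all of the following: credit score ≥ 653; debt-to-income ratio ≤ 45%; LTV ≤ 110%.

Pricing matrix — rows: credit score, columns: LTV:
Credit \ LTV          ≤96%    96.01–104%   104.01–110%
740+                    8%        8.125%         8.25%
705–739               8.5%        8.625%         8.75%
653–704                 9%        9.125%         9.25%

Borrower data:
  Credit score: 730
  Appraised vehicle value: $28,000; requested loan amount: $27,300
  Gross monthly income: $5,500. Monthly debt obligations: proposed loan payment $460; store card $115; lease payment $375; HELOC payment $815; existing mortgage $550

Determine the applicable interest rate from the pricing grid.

Credit score 730 ≥ 653; Total monthly debts = (460 + 115 + 375 + 815 + 550) = 2,315. Debt-to-income = 2,315/5,500 = 42.1% — meets 45% limit
LTV: 27,300 ÷ 28,000 = 97.5%, within 110% cap
Score 730 is in the 705–739 band; LTV 97.5% is in the 96.01–104% band → 8.625%.

8.625%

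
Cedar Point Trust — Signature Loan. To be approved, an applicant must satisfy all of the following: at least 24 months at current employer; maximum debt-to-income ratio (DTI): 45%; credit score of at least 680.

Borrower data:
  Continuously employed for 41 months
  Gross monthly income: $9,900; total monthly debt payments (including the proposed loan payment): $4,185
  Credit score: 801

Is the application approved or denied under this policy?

Approved

Employment 41 ≥ 24 months
DTI: 4,185 ÷ 9,900 = 42.3%, within the 45% cap
Credit score 801 ≥ 680 (meets)
All criteria satisfied.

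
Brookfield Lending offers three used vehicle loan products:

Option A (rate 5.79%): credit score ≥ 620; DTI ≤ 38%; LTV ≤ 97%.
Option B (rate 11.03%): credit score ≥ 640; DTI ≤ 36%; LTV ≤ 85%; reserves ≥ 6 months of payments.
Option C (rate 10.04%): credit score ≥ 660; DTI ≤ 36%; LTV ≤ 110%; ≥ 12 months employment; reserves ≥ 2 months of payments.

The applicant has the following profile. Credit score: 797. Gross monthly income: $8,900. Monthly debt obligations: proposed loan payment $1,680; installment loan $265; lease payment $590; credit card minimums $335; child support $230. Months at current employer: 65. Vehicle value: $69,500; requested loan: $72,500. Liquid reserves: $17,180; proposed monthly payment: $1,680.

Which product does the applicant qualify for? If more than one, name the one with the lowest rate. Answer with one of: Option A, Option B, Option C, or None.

Option C

Total debts = (1,680 + 265 + 590 + 335 + 230) = 3,100; DTI = 3,100/8,900 = 34.8%.
LTV = 72,500/69,500 = 104.3%.
Reserves = 17,180/1,680 = 10.2 months.
Option A: score 797 ≥ 620; DTI 34.8% ≤ 38%; LTV 104.3% > 97% → does not qualify.
Option B: score 797 ≥ 640; DTI 34.8% ≤ 36%; LTV 104.3% > 85%; reserves 10.2 ≥ 6 mo → does not qualify.
Option C: score 797 ≥ 660; DTI 34.8% ≤ 36%; LTV 104.3% ≤ 110%; employment 65 ≥ 12 mo; reserves 10.2 ≥ 2 mo → qualifies.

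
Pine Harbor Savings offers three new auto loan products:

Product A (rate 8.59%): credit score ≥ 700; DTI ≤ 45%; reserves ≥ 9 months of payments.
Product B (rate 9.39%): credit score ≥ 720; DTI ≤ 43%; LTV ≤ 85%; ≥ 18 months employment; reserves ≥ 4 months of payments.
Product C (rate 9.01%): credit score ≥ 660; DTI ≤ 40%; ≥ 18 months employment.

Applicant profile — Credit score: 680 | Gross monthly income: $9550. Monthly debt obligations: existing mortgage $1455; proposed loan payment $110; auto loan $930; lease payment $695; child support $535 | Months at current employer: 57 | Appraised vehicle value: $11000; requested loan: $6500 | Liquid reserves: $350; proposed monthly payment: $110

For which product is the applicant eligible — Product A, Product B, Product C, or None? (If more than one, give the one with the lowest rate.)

Total debts = (1,455 + 110 + 930 + 695 + 535) = 3,725; DTI = 3,725/9,550 = 39%.
LTV = 6,500/11,000 = 59.1%.
Reserves = 350/110 = 3.2 months.
Product A: score 680 < 700; DTI 39% ≤ 45%; reserves 3.2 < 9 mo → does not qualify.
Product B: score 680 < 720; DTI 39% ≤ 43%; LTV 59.1% ≤ 85%; employment 57 ≥ 18 mo; reserves 3.2 < 4 mo → does not qualify.
Product C: score 680 ≥ 660; DTI 39% ≤ 40%; employment 57 ≥ 18 mo → qualifies.

Product C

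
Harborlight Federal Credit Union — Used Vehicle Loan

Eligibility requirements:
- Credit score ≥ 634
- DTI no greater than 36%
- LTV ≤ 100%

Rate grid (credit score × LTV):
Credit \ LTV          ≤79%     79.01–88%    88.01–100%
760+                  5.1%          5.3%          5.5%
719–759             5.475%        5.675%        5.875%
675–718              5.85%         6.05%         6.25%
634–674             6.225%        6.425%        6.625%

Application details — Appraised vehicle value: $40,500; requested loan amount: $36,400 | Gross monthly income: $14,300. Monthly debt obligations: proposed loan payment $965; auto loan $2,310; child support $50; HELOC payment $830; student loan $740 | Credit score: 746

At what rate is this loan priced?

5.875%

Credit score 746 ≥ 634; Total monthly debts = (965 + 2,310 + 50 + 830 + 740) = 4,895. DTI = 4,895/14,300 = 34.2% ≤ 36%
LTV: 36,400 ÷ 40,500 = 89.9%, within 100% cap
Row: 746 falls in 719–759. Column: 89.9% falls in 88.01–100%. Rate = 5.875%.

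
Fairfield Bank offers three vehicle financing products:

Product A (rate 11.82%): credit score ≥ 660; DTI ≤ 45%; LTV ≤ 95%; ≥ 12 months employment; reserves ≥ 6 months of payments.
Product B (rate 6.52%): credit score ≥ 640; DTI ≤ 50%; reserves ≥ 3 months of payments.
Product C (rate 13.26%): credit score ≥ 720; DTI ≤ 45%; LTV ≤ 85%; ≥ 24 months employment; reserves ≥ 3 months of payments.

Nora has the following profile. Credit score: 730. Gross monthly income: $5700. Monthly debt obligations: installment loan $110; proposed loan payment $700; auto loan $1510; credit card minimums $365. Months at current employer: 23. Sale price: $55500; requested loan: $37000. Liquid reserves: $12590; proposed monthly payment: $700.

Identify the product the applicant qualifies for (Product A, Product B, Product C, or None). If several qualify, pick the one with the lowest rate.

Total debts = (110 + 700 + 1,510 + 365) = 2,685; DTI = 2,685/5,700 = 47.1%.
LTV = 37,000/55,500 = 66.7%.
Reserves = 12,590/700 = 18.0 months.
Product A: score 730 ≥ 660; DTI 47.1% > 45%; LTV 66.7% ≤ 95%; employment 23 ≥ 12 mo; reserves 18.0 ≥ 6 mo → does not qualify.
Product B: score 730 ≥ 640; DTI 47.1% ≤ 50%; reserves 18.0 ≥ 3 mo → qualifies.
Product C: score 730 ≥ 720; DTI 47.1% > 45%; LTV 66.7% ≤ 85%; employment 23 < 24 mo; reserves 18.0 ≥ 3 mo → does not qualify.

Product B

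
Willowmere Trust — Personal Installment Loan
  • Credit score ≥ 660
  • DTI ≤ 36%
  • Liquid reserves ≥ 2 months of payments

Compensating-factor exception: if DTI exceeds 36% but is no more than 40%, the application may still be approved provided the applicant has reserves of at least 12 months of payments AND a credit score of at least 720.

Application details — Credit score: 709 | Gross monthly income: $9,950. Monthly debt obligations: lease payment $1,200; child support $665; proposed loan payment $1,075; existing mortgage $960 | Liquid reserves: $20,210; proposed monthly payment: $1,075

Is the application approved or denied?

Denied

Credit score 709 ≥ 660 (meets base)
Total debts = (1,200 + 665 + 1,075 + 960) = 3,900. DTI: 3,900 ÷ 9,950 = 39.2%, over the 36% base limit.
Liquid reserves cover 20,210/1,075 = 18.8 months — ≥ 2 required
39.2% falls in the override range (36%–40%), so the compensating-factor test applies.
Reserves 18.8 ≥ 12 months; credit score 709 < 720.
Compensating-factor requirement not fully met.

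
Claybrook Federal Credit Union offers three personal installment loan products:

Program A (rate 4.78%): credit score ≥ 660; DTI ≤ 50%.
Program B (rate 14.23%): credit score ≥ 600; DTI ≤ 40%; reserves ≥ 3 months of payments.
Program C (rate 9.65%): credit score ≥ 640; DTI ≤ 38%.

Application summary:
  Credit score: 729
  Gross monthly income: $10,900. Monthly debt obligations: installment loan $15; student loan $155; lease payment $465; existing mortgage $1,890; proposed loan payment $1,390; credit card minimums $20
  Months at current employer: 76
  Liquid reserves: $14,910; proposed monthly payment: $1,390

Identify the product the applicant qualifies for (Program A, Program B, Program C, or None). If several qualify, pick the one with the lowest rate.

Program A

Total debts = (15 + 155 + 465 + 1,890 + 1,390 + 20) = 3,935; DTI = 3,935/10,900 = 36.1%.
Reserves = 14,910/1,390 = 10.7 months.
Program A: score 729 ≥ 660; DTI 36.1% ≤ 50% → qualifies.
Program B: score 729 ≥ 600; DTI 36.1% ≤ 40%; reserves 10.7 ≥ 3 mo → qualifies.
Program C: score 729 ≥ 640; DTI 36.1% ≤ 38% → qualifies.
Qualifying: Program A, Program B, Program C. Lowest rate is 4.78% → Program A.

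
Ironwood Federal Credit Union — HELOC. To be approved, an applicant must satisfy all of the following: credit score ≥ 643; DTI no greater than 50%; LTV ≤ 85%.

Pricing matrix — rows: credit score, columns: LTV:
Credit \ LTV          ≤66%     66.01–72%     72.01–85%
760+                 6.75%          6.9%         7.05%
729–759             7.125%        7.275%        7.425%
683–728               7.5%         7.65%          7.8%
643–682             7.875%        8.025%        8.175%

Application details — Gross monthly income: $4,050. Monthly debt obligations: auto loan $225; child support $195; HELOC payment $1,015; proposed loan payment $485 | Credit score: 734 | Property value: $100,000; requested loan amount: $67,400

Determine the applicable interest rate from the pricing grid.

Credit score 734 ≥ 643; Total monthly debts = (225 + 195 + 1,015 + 485) = 1,920. Debt-to-income = 1,920/4,050 = 47.4% — meets 50% limit
Loan-to-value = 67,400/100,000 = 67.4% — pass (85% max)
Credit 734 → row 729–759; LTV 67.4% → column 66.01–72%. Grid cell → 7.275%.

7.275%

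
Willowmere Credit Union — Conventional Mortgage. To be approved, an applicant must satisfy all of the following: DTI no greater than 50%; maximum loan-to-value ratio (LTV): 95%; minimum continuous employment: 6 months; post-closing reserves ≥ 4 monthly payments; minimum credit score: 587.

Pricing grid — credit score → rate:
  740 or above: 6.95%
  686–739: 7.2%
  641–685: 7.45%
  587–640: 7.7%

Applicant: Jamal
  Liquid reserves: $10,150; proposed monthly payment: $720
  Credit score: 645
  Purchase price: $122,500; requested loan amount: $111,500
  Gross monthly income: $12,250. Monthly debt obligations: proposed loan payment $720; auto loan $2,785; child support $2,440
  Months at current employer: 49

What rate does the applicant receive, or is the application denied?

Approved at 7.45%

Credit score 645 ≥ 587 (meets minimum)
Employment 49 ≥ 6 months
LTV = 111,500/122,500 = 91% ≤ 95%
Reserves = 10,150/720 = 14.1 months ≥ 4
Total monthly debts = (720 + 2,785 + 2,440) = 5,945. DTI = 5,945/12,250 = 48.5% ≤ 50%
All requirements met. Score 645 falls in the 641–685 tier → 7.45%.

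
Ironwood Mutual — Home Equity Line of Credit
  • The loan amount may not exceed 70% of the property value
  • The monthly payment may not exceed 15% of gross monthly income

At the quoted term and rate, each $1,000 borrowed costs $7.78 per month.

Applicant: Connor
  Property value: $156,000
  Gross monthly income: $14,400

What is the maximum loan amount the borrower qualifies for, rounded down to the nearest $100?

$109,200

Payment cap: 15% × $14,400 = $2,160/month.
At $7.78 per $1,000, that supports 2,160/7.78 × 1,000 ≈ $277,634 → $277,600.
LTV cap: 70% × $156,000 = $109,200 → $109,200.
Binding constraint: loan-to-value.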